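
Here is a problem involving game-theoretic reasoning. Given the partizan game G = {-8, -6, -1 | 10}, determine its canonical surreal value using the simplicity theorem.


Left options: {-8, -6, -1}, max = -1
Right options: {10}, min = 10
All options are numbers and max(Left) < min(Right), so by the simplicity theorem the value is the simplest (earliest-born) number strictly between -1 and 10.
Integers 0 through 9 all lie strictly between -1 and 10.
Among integers, the simplest (lowest birthday = smallest |n|; 0 is born on day 0, +-n on day n) is 0.
No non-integer in the interval can be simpler: if x is a non-integer in the interval, then floor(x) or ceil(x) also lies in the interval (the interval contains an integer), and both are proper prefixes of x's sign expansion, i.e. born earlier. So the game value is 0.
Game value = 0

0


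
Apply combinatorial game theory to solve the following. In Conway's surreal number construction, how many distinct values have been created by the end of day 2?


Day 0: {|} = 0 is born. Count = 1.
Day n: the number of surreal numbers born by day n is 2^(n+1) - 1.
By day 0: 2^1 - 1 = 1
By day 1: 2^2 - 1 = 3
By day 2: 2^3 - 1 = 7
By day 2: 7 surreal numbers.

7


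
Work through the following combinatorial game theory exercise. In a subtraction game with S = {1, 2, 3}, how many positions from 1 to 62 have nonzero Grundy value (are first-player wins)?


Subtraction set S = {1, 2, 3}, so G(n) = n mod 4.
G(n) = 0 when n is a multiple of 4.
Multiples of 4 in [1, 62]: 15
N-positions (nonzero Grundy) = 62 - 15 = 47

47


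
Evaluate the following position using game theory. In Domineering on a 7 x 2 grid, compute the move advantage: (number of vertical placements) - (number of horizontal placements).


Board is 7 x 2 (rows x cols).
Left (vertical) placements: (rows-1) * cols = 6 * 2 = 12
Right (horizontal) placements: rows * (cols-1) = 7 * 1 = 7
Advantage = Left - Right = 12 - 7 = 5

5


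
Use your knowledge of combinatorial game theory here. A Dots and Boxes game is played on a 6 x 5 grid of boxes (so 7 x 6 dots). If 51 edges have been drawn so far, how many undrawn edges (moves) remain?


Grid: 6 x 5 boxes, i.e. 7 rows and 6 columns of dots.
Horizontal edges: (rows + 1) * cols = 7 * 5 = 35
Vertical edges: rows * (cols + 1) = 6 * 6 = 36
Total edges: 35 + 36 = 71
Edges drawn: 51
Remaining: 71 - 51 = 20

20


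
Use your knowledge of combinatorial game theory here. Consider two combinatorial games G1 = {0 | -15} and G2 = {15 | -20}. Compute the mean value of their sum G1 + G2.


G1 = {0 | -15}, G2 = {15 | -20}
Each is a switch {a | b} with numbers a > b; its mean value is (a + b)/2, and mean value is additive over game sums: m(G1 + G2) = m(G1) + m(G2).
Mean of G1 = (0 + (-15))/2 = -15/2 = -15/2
Mean of G2 = (15 + (-20))/2 = -5/2 = -5/2
Mean of G1 + G2 = -15/2 + -5/2 = -10

-10


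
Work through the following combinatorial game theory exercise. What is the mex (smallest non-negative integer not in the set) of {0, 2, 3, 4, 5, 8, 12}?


Set = {0, 2, 3, 4, 5, 8, 12}
0 is in the set.
1 is NOT in the set. This is the mex.
mex = 1

1


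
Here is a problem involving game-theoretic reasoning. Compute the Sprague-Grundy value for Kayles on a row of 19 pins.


Kayles: a move removes 1 or 2 adjacent pins from a contiguous row.
Removing pins from a row of k leaves two independent rows (a, b) with a + b = k - 1 (one pin) or a + b = k - 2 (two pins); an end removal gives a = 0.
By Sprague-Grundy, G(k) = mex{ G(a) XOR G(b) } over all these splits. G(0) = 0.
G(1): splits (0,0):0^0=0 -> mex({0}) = 1
G(2): splits (0,1):0^1=1 (0,0):0^0=0 -> mex({0, 1}) = 2
G(3): splits (0,2):0^2=2 (1,1):1^1=0 (0,1):0^1=1 -> mex({0, 1, 2}) = 3
G(4): splits (0,3):0^3=3 (1,2):1^2=3 (0,2):0^2=2 (1,1):1^1=0 -> mex({0, 2, 3}) = 1
G(5): splits (0,4):0^1=1 (1,3):1^3=2 (2,2):2^2=0 (0,3):0^3=3 (1,2):1^2=3 -> mex({0, 1, 2, 3}) = 4
G(6) = mex({0, 1, 2, 4}) = 3
G(7) = mex({0, 1, 3, 4, 5}) = 2
G(8) = mex({0, 2, 3, 5, 6}) = 1
G(9) = mex({0, 1, 2, 3, 6, 7}) = 4
G(10) = mex({0, 1, 3, 4, 5, 7}) = 2
G(11) = mex({0, 1, 2, 3, 4, 5}) = 6
G(12) = mex({0, 1, 2, 3, 5, 6, 7}) = 4
G(13) = mex({0, 2, 3, 4, 6, 7}) = 1
G(14) = mex({0, 1, 4, 5, 6, 7}) = 2
G(15) = mex({0, 1, 2, 3, 4, 5, 6}) = 7
G(16) = mex({0, 2, 3, 5, 6, 7}) = 1
G(17) = mex({0, 1, 2, 3, 5, 6, 7}) = 4
G(18) = mex({0, 1, 2, 4, 5, 6}) = 3
G(19) = mex({0, 1, 3, 4, 5, 7}) = 2
Therefore G(19) = 2.

2


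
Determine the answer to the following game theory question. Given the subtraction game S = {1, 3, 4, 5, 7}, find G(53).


The subtraction set is S = {1, 3, 4, 5, 7}.
G(k) = mex{ G(k - s) : s in S, s <= k }. We compute iteratively: G(0) = 0.
G(1) = mex({0}) = 1
G(2) = mex({1}) = 0
G(3) = mex({0}) = 1
G(4) = mex({0, 1}) = 2
G(5) = mex({0, 1, 2}) = 3
G(6) = mex({0, 1, 3}) = 2
G(7) = mex({0, 1, 2}) = 3
G(8) = mex({1, 2, 3}) = 0
G(9) = mex({0, 2, 3}) = 1
G(10) = mex({1, 2, 3}) = 0
G(11) = mex({0, 2, 3}) = 1
G(12) = mex({0, 1, 3}) = 2
G(13) = mex({0, 1, 2}) = 3
G(14) = mex({0, 1, 3}) = 2
Observe that G(8)..G(14) = 0, 1, 0, 1, 2, 3, 2 repeats G(0)..G(6) = 0, 1, 0, 1, 2, 3, 2.
For k >= max(S) = 7, G(k) is determined by the previous 7 values G(k-7)..G(k-1); a window of 7 consecutive values has recurred shifted by 8, so by induction G(k + 8) = G(k) for all k >= 0: the sequence is periodic from the start with period 8.
One period: G(0..7) = 0, 1, 0, 1, 2, 3, 2, 3.
53 mod 8 = 5, so G(53) = G(5) = 3.

3


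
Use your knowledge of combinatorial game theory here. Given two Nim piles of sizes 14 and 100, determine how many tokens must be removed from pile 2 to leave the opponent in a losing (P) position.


Piles: 14 and 100
Current XOR: 14 XOR 100 = 106 (non-zero, so this is an N-position).
To make the XOR zero, we need to find a move that balances the piles.
For pile 2 (size 100): target = 100 XOR 106 = 14
We reduce pile 2 from 100 to 14.
Tokens removed: 100 - 14 = 86
Verification: 14 XOR 14 = 0

86


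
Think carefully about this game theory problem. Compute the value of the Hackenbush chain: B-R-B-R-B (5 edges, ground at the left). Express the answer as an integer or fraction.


Edges (from ground): B-R-B-R-B
By Berlekamp's sign-expansion rule, a Blue-Red Hackenbush stalk has the value of the surreal number whose sign sequence is the edge sequence with B -> + and R -> -.
Sign sequence: +-+-+
Trace the sign expansion in the surreal number tree, starting from 0:
Edge 1: B (sign +) -> bounds (0, +inf), value = 1
Edge 2: R (sign -) -> bounds (0, 1), value = 1/2
Edge 3: B (sign +) -> bounds (1/2, 1), value = 3/4
Edge 4: R (sign -) -> bounds (1/2, 3/4), value = 5/8
Edge 5: B (sign +) -> bounds (5/8, 3/4), value = 11/16
Game value = 11/16

11/16


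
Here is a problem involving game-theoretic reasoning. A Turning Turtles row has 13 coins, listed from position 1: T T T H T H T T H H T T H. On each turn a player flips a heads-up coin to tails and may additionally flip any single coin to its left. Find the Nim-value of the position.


Coins: T T T H T H T T H H T T H
Key fact: a single head at position k behaves exactly like a Nim heap of size k (turning it to T and optionally flipping a coin at j < k corresponds to moving the heap from k to j, or to 0), and heads combine as a disjunctive sum (two heads at the same place would cancel, matching j XOR j = 0). So the Nim-value is the XOR of the 1-indexed positions of the heads.
Face-up positions (1-indexed): [4, 6, 9, 10, 13]
XOR 0 with 4: 0 XOR 4 = 4
XOR 4 with 6: 4 XOR 6 = 2
XOR 2 with 9: 2 XOR 9 = 11
XOR 11 with 10: 11 XOR 10 = 1
XOR 1 with 13: 1 XOR 13 = 12
Nim-value = 12

12


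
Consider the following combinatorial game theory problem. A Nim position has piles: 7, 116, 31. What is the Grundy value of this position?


We need the XOR (exclusive or) of all pile sizes.
After XOR-ing pile 1 (size 7): 0 XOR 7 = 7
After XOR-ing pile 2 (size 116): 7 XOR 116 = 115
After XOR-ing pile 3 (size 31): 115 XOR 31 = 108
The Nim-value of this position is 108.

108


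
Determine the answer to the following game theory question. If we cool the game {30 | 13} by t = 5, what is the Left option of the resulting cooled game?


Original game: {30 | 13} (a switch {a | b} with a > b).
Cooling by t (for t below the temperature (a - b)/2 = 17/2) taxes each move by t: {a | b} cooled by t is {a - t | b + t}.
Cooling amount: t = 5
Cooled Left option: 30 - 5 = 25
Cooled Right option: 13 + 5 = 18
Cooled game: {25 | 18}
Left option = 25

25


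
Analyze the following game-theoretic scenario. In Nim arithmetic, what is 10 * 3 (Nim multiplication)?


Nim multiplication is bilinear over XOR: (u XOR v) * w = (u*w) XOR (v*w).
So we split each operand into its bit components and XOR the pairwise Nim products.
10 = 2 + 8 (as XOR of powers of 2).
3 = 1 + 2 (as XOR of powers of 2).
Using the standard Nim-product table on single bits:
  2*2 = 3,   2*4 = 8,   2*8 = 12,
  4*4 = 6,   4*8 = 11,  8*8 = 13,
and  1*x = x (identity), k*l = l*k (commutative).
Pairwise Nim products:
  2 * 1 = 2
  2 * 2 = 3
  8 * 1 = 8
  8 * 2 = 12
XOR them: 2 XOR 3 XOR 8 XOR 12 = 5.
Result: 10 * 3 = 5 (in Nim).

5


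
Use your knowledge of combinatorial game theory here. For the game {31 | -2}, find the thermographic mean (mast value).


Game = {31 | -2}, a switch {a | b} with numbers a > b.
Its thermograph has left wall a - t and right wall b + t, which meet at t = (a - b)/2, where both equal (a + b)/2. So the mast (mean value) is at (a + b)/2.
Mean = (31 + (-2))/2 = 29/2 = 29/2

29/2


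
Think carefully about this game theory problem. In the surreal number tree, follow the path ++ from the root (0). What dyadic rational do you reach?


Sign expansion: ++
Rule: track bounds (lo, hi), initially (-inf, +inf). On '+', the current value becomes lo and we move to the simplest number in (value, hi): value + 1 if hi = +inf, otherwise the midpoint (value + hi)/2. On '-', the current value becomes hi and we move to value - 1 if lo = -inf, otherwise the midpoint (lo + value)/2.
Start at 0.
Step 1: sign = +, move right. Bounds: (0, +inf). Value = 1
Step 2: sign = +, move right. Bounds: (1, +inf). Value = 2
The surreal number with sign expansion ++ is 2.

2


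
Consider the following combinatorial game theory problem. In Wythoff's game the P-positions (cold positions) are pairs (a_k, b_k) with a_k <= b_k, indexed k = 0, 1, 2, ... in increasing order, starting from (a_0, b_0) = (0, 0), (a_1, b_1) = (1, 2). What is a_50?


By Wythoff's theorem, a_k = floor(k * phi) and b_k = floor(k * phi^2) = a_k + k, where phi = (1 + sqrt(5))/2 is the golden ratio.
phi = (1 + sqrt(5))/2 = 1.618034
k = 50
k * phi = 50 * 1.618034 = 80.901699
a_50 = floor(k * phi) = 80

80


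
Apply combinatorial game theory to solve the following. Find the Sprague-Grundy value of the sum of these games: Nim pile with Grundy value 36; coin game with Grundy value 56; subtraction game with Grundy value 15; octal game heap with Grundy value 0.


By the Sprague-Grundy theorem, the Grundy value of a sum of games is the XOR of individual Grundy values.
Nim pile: Grundy value = 36. Running XOR: 0 XOR 36 = 36
coin game: Grundy value = 56. Running XOR: 36 XOR 56 = 28
subtraction game: Grundy value = 15. Running XOR: 28 XOR 15 = 19
octal game heap: Grundy value = 0. Running XOR: 19 XOR 0 = 19
The combined Grundy value is 19.

19


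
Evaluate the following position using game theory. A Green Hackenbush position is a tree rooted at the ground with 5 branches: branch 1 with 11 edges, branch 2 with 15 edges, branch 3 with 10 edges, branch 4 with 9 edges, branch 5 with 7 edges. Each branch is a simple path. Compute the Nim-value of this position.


The tree has 5 branches from the ground vertex.
In Green Hackenbush, the Nim-value of a simple path of length k is k.
Branch 1: length 11, Nim-value = 11
Branch 2: length 15, Nim-value = 15
Branch 3: length 10, Nim-value = 10
Branch 4: length 9, Nim-value = 9
Branch 5: length 7, Nim-value = 7
Total Nim-value = XOR of all branch values:
0 XOR 11 = 11
11 XOR 15 = 4
4 XOR 10 = 14
14 XOR 9 = 7
7 XOR 7 = 0
Nim-value of the tree = 0

0


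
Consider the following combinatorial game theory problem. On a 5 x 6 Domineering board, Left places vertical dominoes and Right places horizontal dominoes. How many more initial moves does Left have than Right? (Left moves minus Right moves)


Board is 5 x 6 (rows x cols).
Left (vertical) placements: (rows-1) * cols = 4 * 6 = 24
Right (horizontal) placements: rows * (cols-1) = 5 * 5 = 25
Advantage = Left - Right = 24 - 25 = -1

-1


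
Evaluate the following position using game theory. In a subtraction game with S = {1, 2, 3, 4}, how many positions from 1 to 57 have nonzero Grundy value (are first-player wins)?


Subtraction set S = {1, 2, 3, 4}, so G(n) = n mod 5.
G(n) = 0 when n is a multiple of 5.
Multiples of 5 in [1, 57]: 11
N-positions (nonzero Grundy) = 57 - 11 = 46

46


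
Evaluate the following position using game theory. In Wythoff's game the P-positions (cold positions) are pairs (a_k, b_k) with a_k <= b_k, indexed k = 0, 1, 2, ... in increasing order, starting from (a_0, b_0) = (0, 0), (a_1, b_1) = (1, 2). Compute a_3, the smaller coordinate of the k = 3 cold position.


By Wythoff's theorem, a_k = floor(k * phi) and b_k = floor(k * phi^2) = a_k + k, where phi = (1 + sqrt(5))/2 is the golden ratio.
phi = (1 + sqrt(5))/2 = 1.618034
k = 3
k * phi = 3 * 1.618034 = 4.854102
a_3 = floor(k * phi) = 4

4


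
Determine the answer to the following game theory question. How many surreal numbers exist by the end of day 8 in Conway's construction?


Day 0: {|} = 0 is born. Count = 1.
Day n: the number of surreal numbers born by day n is 2^(n+1) - 1.
By day 0: 2^1 - 1 = 1
By day 1: 2^2 - 1 = 3
By day 2: 2^3 - 1 = 7
By day 3: 2^4 - 1 = 15
By day 4: 2^5 - 1 = 31
By day 5: 2^6 - 1 = 63
By day 6: 2^7 - 1 = 127
By day 7: 2^8 - 1 = 255
By day 8: 2^9 - 1 = 511
By day 8: 511 surreal numbers.

511


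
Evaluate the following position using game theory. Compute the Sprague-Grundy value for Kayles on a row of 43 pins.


Kayles: a move removes 1 or 2 adjacent pins from a contiguous row.
Removing pins from a row of k leaves two independent rows (a, b) with a + b = k - 1 (one pin) or a + b = k - 2 (two pins); an end removal gives a = 0.
By Sprague-Grundy, G(k) = mex{ G(a) XOR G(b) } over all these splits. G(0) = 0.
G(1): splits (0,0):0^0=0 -> mex({0}) = 1
G(2): splits (0,1):0^1=1 (0,0):0^0=0 -> mex({0, 1}) = 2
G(3): splits (0,2):0^2=2 (1,1):1^1=0 (0,1):0^1=1 -> mex({0, 1, 2}) = 3
G(4): splits (0,3):0^3=3 (1,2):1^2=3 (0,2):0^2=2 (1,1):1^1=0 -> mex({0, 2, 3}) = 1
G(5): splits (0,4):0^1=1 (1,3):1^3=2 (2,2):2^2=0 (0,3):0^3=3 (1,2):1^2=3 -> mex({0, 1, 2, 3}) = 4
G(6) = mex({0, 1, 2, 4}) = 3
G(7) = mex({0, 1, 3, 4, 5}) = 2
G(8) = mex({0, 2, 3, 5, 6}) = 1
G(9) = mex({0, 1, 2, 3, 6, 7}) = 4
G(10) = mex({0, 1, 3, 4, 5, 7}) = 2
G(11) = mex({0, 1, 2, 3, 4, 5}) = 6
G(12) = mex({0, 1, 2, 3, 5, 6, 7}) = 4
G(13) = mex({0, 2, 3, 4, 6, 7}) = 1
G(14) = mex({0, 1, 4, 5, 6, 7}) = 2
G(15) = mex({0, 1, 2, 3, 4, 5, 6}) = 7
G(16) = mex({0, 2, 3, 5, 6, 7}) = 1
G(17) = mex({0, 1, 2, 3, 5, 6, 7}) = 4
G(18) = mex({0, 1, 2, 4, 5, 6}) = 3
G(19) = mex({0, 1, 3, 4, 5, 7}) = 2
G(20) = mex({0, 2, 3, 4, 5, 6, 7}) = 1
G(21) = mex({0, 1, 2, 3, 5, 6, 7}) = 4
G(22) = mex({0, 1, 2, 3, 4, 5, 7}) = 6
G(23) = mex({0, 1, 2, 3, 4, 5, 6}) = 7
G(24) = mex({0, 1, 2, 3, 5, 6, 7}) = 4
G(25) = mex({0, 2, 3, 4, 6, 7}) = 1
G(26) = mex({0, 1, 3, 4, 5, 6, 7}) = 2
G(27) = mex({0, 1, 2, 3, 4, 5, 6, 7}) = 8
G(28) = mex({0, 1, 2, 3, 4, 6, 7, 8}) = 5
G(29) = mex({0, 1, 2, 3, 5, 6, 7, 8, 9}) = 4
G(30) = mex({0, 1, 2, 3, 4, 5, 6, 9, 10}) = 7
G(31) = mex({0, 1, 3, 4, 5, 7, 10, 11}) = 2
G(32) = mex({0, 2, 3, 4, 5, 6, 7, 9, 11}) = 1
G(33) = mex({0, 1, 2, 3, 4, 5, 6, 7, 9, 12}) = 8
G(34) = mex({0, 1, 2, 3, 4, 5, 7, 8, 11, 12}) = 6
G(35) = mex({0, 1, 2, 3, 4, 5, 6, 8, 9, 10, 11}) = 7
G(36) = mex({0, 1, 2, 3, 5, 6, 7, 9, 10}) = 4
G(37) = mex({0, 2, 3, 4, 6, 7, 9, 10, 11, 12}) = 1
G(38) = mex({0, 1, 3, 4, 5, 6, 7, 9, 10, 11, 12}) = 2
G(39) = mex({0, 1, 2, 4, 5, 6, 7, 9, 10, 12, 14}) = 3
G(40) = mex({0, 2, 3, 4, 6, 7, 11, 12, 14}) = 1
G(41) = mex({0, 1, 2, 3, 5, 6, 7, 9, 10, 11, 12}) = 4
G(42) = mex({0, 1, 2, 3, 4, 5, 6, 9, 10}) = 7
G(43) = mex({0, 1, 3, 4, 5, 7, 9, 10, 12, 15}) = 2
Therefore G(43) = 2.

2


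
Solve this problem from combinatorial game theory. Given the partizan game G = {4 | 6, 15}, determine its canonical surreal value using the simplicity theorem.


Left options: {4}, max = 4
Right options: {6, 15}, min = 6
All options are numbers and max(Left) < min(Right), so by the simplicity theorem the value is the simplest (earliest-born) number strictly between 4 and 6.
The only integer strictly between 4 and 6 is 5.
No non-integer in the interval can be simpler: if x is a non-integer in the interval, then floor(x) or ceil(x) also lies in the interval (the interval contains an integer), and both are proper prefixes of x's sign expansion, i.e. born earlier. So the game value is 5.
Game value = 5

5


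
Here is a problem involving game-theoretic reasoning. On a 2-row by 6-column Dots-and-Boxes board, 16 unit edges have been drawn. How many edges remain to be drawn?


Grid: 2 x 6 boxes, i.e. 3 rows and 7 columns of dots.
Horizontal edges: (rows + 1) * cols = 3 * 6 = 18
Vertical edges: rows * (cols + 1) = 2 * 7 = 14
Total edges: 18 + 14 = 32
Edges drawn: 16
Remaining: 32 - 16 = 16

16


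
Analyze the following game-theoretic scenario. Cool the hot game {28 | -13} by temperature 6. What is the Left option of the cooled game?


Original game: {28 | -13} (a switch {a | b} with a > b).
Cooling by t (for t below the temperature (a - b)/2 = 41/2) taxes each move by t: {a | b} cooled by t is {a - t | b + t}.
Cooling amount: t = 6
Cooled Left option: 28 - 6 = 22
Cooled Right option: -13 + 6 = -7
Cooled game: {22 | -7}
Left option = 22

22


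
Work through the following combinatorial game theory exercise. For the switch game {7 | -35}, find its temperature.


The game is {7 | -35}, a switch {a | b} with numbers a > b.
Cooling {a | b} by t gives {a - t | b + t}, which stops being hot when a - t = b + t, i.e. at t = (a - b)/2. So the temperature of a switch is (a - b)/2.
Temperature = (Left option - Right option) / 2
= (7 - (-35)) / 2
= 42 / 2
= 21

21


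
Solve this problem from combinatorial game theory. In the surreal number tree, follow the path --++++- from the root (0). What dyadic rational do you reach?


Sign expansion: --++++-
Rule: track bounds (lo, hi), initially (-inf, +inf). On '+', the current value becomes lo and we move to the simplest number in (value, hi): value + 1 if hi = +inf, otherwise the midpoint (value + hi)/2. On '-', the current value becomes hi and we move to value - 1 if lo = -inf, otherwise the midpoint (lo + value)/2.
Start at 0.
Step 1: sign = -, move left. Bounds: (-inf, 0). Value = -1
Step 2: sign = -, move left. Bounds: (-inf, -1). Value = -2
Step 3: sign = +, move right. Bounds: (-2, -1). Value = -3/2
Step 4: sign = +, move right. Bounds: (-3/2, -1). Value = -5/4
Step 5: sign = +, move right. Bounds: (-5/4, -1). Value = -9/8
Step 6: sign = +, move right. Bounds: (-9/8, -1). Value = -17/16
Step 7: sign = -, move left. Bounds: (-9/8, -17/16). Value = -35/32
The surreal number with sign expansion --++++- is -35/32.

-35/32


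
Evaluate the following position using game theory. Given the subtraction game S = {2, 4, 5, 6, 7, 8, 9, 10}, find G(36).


The subtraction set is S = {2, 4, 5, 6, 7, 8, 9, 10}.
G(k) = mex{ G(k - s) : s in S, s <= k }. We compute iteratively: G(0) = 0.
G(1) = mex({}) = 0
G(2) = mex({0}) = 1
G(3) = mex({0}) = 1
G(4) = mex({0, 1}) = 2
G(5) = mex({0, 1}) = 2
G(6) = mex({0, 1, 2}) = 3
G(7) = mex({0, 1, 2}) = 3
G(8) = mex({0, 1, 2, 3}) = 4
G(9) = mex({0, 1, 2, 3}) = 4
G(10) = mex({0, 1, 2, 3, 4}) = 5
G(11) = mex({0, 1, 2, 3, 4}) = 5
G(12) = mex({1, 2, 3, 4, 5}) = 0
G(13) = mex({1, 2, 3, 4, 5}) = 0
G(14) = mex({0, 2, 3, 4, 5}) = 1
G(15) = mex({0, 2, 3, 4, 5}) = 1
G(16) = mex({0, 1, 3, 4, 5}) = 2
G(17) = mex({0, 1, 3, 4, 5}) = 2
G(18) = mex({0, 1, 2, 4, 5}) = 3
G(19) = mex({0, 1, 2, 4, 5}) = 3
G(20) = mex({0, 1, 2, 3, 5}) = 4
G(21) = mex({0, 1, 2, 3, 5}) = 4
Observe that G(12)..G(21) = 0, 0, 1, 1, 2, 2, 3, 3, 4, 4 repeats G(0)..G(9) = 0, 0, 1, 1, 2, 2, 3, 3, 4, 4.
For k >= max(S) = 10, G(k) is determined by the previous 10 values G(k-10)..G(k-1); a window of 10 consecutive values has recurred shifted by 12, so by induction G(k + 12) = G(k) for all k >= 0: the sequence is periodic from the start with period 12.
One period: G(0..11) = 0, 0, 1, 1, 2, 2, 3, 3, 4, 4, 5, 5.
36 mod 12 = 0, so G(36) = G(0) = 0.

0


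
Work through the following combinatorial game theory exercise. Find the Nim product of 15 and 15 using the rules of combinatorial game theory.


Nim multiplication is bilinear over XOR: (u XOR v) * w = (u*w) XOR (v*w).
So we split each operand into its bit components and XOR the pairwise Nim products.
15 = 1 + 2 + 4 + 8 (as XOR of powers of 2).
15 = 1 + 2 + 4 + 8 (as XOR of powers of 2).
Using the standard Nim-product table on single bits:
  2*2 = 3,   2*4 = 8,   2*8 = 12,
  4*4 = 6,   4*8 = 11,  8*8 = 13,
and  1*x = x (identity), k*l = l*k (commutative).
Pairwise Nim products:
  1 * 1 = 1
  1 * 2 = 2
  1 * 4 = 4
  1 * 8 = 8
  2 * 1 = 2
  2 * 2 = 3
  2 * 4 = 8
  2 * 8 = 12
  4 * 1 = 4
  4 * 2 = 8
  4 * 4 = 6
  4 * 8 = 11
  8 * 1 = 8
  8 * 2 = 12
  8 * 4 = 11
  8 * 8 = 13
XOR them: 1 XOR 2 XOR 4 XOR 8 XOR 2 XOR 3 XOR 8 XOR 12 XOR 4 XOR 8 XOR 6 XOR 11 XOR 8 XOR 12 XOR 11 XOR 13 = 9.
Result: 15 * 15 = 9 (in Nim).

9


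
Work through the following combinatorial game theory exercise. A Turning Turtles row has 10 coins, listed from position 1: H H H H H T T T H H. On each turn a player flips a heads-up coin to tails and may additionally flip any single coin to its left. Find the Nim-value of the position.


Coins: H H H H H T T T H H
Key fact: a single head at position k behaves exactly like a Nim heap of size k (turning it to T and optionally flipping a coin at j < k corresponds to moving the heap from k to j, or to 0), and heads combine as a disjunctive sum (two heads at the same place would cancel, matching j XOR j = 0). So the Nim-value is the XOR of the 1-indexed positions of the heads.
Face-up positions (1-indexed): [1, 2, 3, 4, 5, 9, 10]
XOR 0 with 1: 0 XOR 1 = 1
XOR 1 with 2: 1 XOR 2 = 3
XOR 3 with 3: 3 XOR 3 = 0
XOR 0 with 4: 0 XOR 4 = 4
XOR 4 with 5: 4 XOR 5 = 1
XOR 1 with 9: 1 XOR 9 = 8
XOR 8 with 10: 8 XOR 10 = 2
Nim-value = 2

2


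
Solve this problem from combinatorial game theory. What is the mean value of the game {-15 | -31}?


Game = {-15 | -31}, a switch {a | b} with numbers a > b.
Its thermograph has left wall a - t and right wall b + t, which meet at t = (a - b)/2, where both equal (a + b)/2. So the mast (mean value) is at (a + b)/2.
Mean = (-15 + (-31))/2 = -46/2 = -23

-23


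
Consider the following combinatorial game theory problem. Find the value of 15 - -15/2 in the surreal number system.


x = 15, y = -15/2
Converting to common denominator: 2
x = 30/2, y = -15/2
x - y = 15 - -15/2 = 45/2

45/2


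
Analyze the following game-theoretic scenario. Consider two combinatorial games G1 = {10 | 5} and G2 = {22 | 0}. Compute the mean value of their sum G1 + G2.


G1 = {10 | 5}, G2 = {22 | 0}
Each is a switch {a | b} with numbers a > b; its mean value is (a + b)/2, and mean value is additive over game sums: m(G1 + G2) = m(G1) + m(G2).
Mean of G1 = (10 + (5))/2 = 15/2 = 15/2
Mean of G2 = (22 + (0))/2 = 22/2 = 11
Mean of G1 + G2 = 15/2 + 11 = 37/2

37/2


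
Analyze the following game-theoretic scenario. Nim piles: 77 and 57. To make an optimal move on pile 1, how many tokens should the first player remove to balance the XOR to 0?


Piles: 77 and 57
Current XOR: 77 XOR 57 = 116 (non-zero, so this is an N-position).
To make the XOR zero, we need to find a move that balances the piles.
For pile 1 (size 77): target = 77 XOR 116 = 57
We reduce pile 1 from 77 to 57.
Tokens removed: 77 - 57 = 20
Verification: 57 XOR 57 = 0

20


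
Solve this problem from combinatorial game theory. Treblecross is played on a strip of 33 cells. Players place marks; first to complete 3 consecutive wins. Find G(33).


Treblecross: place X on empty cells; 3-in-a-row wins.
Playing within two cells of an existing X lets the opponent win at once, so sensible play treats the cells i-2..i+2 around each X as dead. The player left with no safe cell loses, so this is a normal-play take-away game on strips of safe cells.
Placing X at cell i (0-indexed) of a strip of k safe cells leaves independent strips of sizes max(0, i-2) and max(0, k-i-3). Hence G(k) = mex{ G(max(0,i-2)) XOR G(max(0,k-i-3)) : 0 <= i < k }, with G(0) = 0.
G(1): splits (0,0):0^0=0 -> mex({0}) = 1
G(2): splits (0,0):0^0=0 -> mex({0}) = 1
G(3): splits (0,0):0^0=0 -> mex({0}) = 1
G(4): splits (0,1):0^1=1 (0,0):0^0=0 -> mex({0, 1}) = 2
G(5): splits (0,2):0^1=1 (0,1):0^1=1 (0,0):0^0=0 -> mex({0, 1}) = 2
G(6) = mex({1}) = 0
G(7) = mex({0, 1, 2}) = 3
G(8) = mex({0, 1, 2}) = 3
G(9) = mex({0, 2}) = 1
G(10) = mex({0, 2, 3}) = 1
G(11) = mex({0, 3}) = 1
G(12) = mex({1, 3}) = 0
G(13) = mex({0, 1, 2, 3}) = 4
G(14) = mex({0, 1, 2}) = 3
G(15) = mex({0, 1, 2}) = 3
G(16) = mex({0, 1, 2, 4}) = 3
G(17) = mex({0, 1, 3, 4}) = 2
G(18) = mex({0, 1, 3, 4}) = 2
G(19) = mex({0, 1, 3, 5}) = 2
G(20) = mex({0, 1, 2, 3, 5}) = 4
G(21) = mex({0, 1, 2, 3, 5}) = 4
G(22) = mex({1, 2, 6}) = 0
G(23) = mex({0, 1, 2, 3, 4, 6}) = 5
G(24) = mex({0, 1, 2, 3, 4}) = 5
G(25) = mex({0, 1, 3, 4, 7}) = 2
G(26) = mex({0, 1, 3, 4, 5, 7}) = 2
G(27) = mex({0, 1, 3, 5}) = 2
G(28) = mex({0, 1, 2, 5}) = 3
G(29) = mex({0, 1, 2, 4, 5, 6}) = 3
G(30) = mex({1, 2, 4, 6}) = 0
G(31) = mex({0, 1, 2, 3, 4, 6}) = 5
G(32) = mex({1, 2, 3, 4, 7}) = 0
G(33) = mex({0, 3, 7}) = 1
Therefore G(33) = 1.

1


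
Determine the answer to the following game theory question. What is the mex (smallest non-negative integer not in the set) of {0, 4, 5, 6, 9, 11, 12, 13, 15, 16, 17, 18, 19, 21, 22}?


Set = {0, 4, 5, 6, 9, 11, 12, 13, 15, 16, 17, 18, 19, 21, 22}
0 is in the set.
1 is NOT in the set. This is the mex.
mex = 1

1


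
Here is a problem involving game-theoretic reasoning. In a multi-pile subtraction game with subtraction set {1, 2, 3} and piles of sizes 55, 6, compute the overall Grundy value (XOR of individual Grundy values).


Subtraction set: {1, 2, 3}
For this subtraction set, G(n) = n mod 4 (period = max + 1 = 4).
Pile 1 (size 55): G(55) = 55 mod 4 = 3
Pile 2 (size 6): G(6) = 6 mod 4 = 2
Total Grundy value = XOR of all: 3 XOR 2 = 1

1


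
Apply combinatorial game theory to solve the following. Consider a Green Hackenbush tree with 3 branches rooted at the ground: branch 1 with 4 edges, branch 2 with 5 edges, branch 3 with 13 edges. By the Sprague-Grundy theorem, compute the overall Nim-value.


The tree has 3 branches from the ground vertex.
In Green Hackenbush, the Nim-value of a simple path of length k is k.
Branch 1: length 4, Nim-value = 4
Branch 2: length 5, Nim-value = 5
Branch 3: length 13, Nim-value = 13
Total Nim-value = XOR of all branch values:
0 XOR 4 = 4
4 XOR 5 = 1
1 XOR 13 = 12
Nim-value of the tree = 12

12


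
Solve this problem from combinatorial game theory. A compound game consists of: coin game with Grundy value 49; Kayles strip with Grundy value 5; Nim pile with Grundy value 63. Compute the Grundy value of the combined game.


By the Sprague-Grundy theorem, the Grundy value of a sum of games is the XOR of individual Grundy values.
coin game: Grundy value = 49. Running XOR: 0 XOR 49 = 49
Kayles strip: Grundy value = 5. Running XOR: 49 XOR 5 = 52
Nim pile: Grundy value = 63. Running XOR: 52 XOR 63 = 11
The combined Grundy value is 11.

11


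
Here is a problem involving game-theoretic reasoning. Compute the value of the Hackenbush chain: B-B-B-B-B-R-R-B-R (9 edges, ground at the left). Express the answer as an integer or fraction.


Edges (from ground): B-B-B-B-B-R-R-B-R
By Berlekamp's sign-expansion rule, a Blue-Red Hackenbush stalk has the value of the surreal number whose sign sequence is the edge sequence with B -> + and R -> -.
Sign sequence: +++++--+-
Trace the sign expansion in the surreal number tree, starting from 0:
Edge 1: B (sign +) -> bounds (0, +inf), value = 1
Edge 2: B (sign +) -> bounds (1, +inf), value = 2
Edge 3: B (sign +) -> bounds (2, +inf), value = 3
Edge 4: B (sign +) -> bounds (3, +inf), value = 4
Edge 5: B (sign +) -> bounds (4, +inf), value = 5
Edge 6: R (sign -) -> bounds (4, 5), value = 9/2
Edge 7: R (sign -) -> bounds (4, 9/2), value = 17/4
Edge 8: B (sign +) -> bounds (17/4, 9/2), value = 35/8
Edge 9: R (sign -) -> bounds (17/4, 35/8), value = 69/16
Game value = 69/16

69/16


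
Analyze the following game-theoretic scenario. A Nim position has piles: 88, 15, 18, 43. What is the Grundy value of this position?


We need the XOR (exclusive or) of all pile sizes.
After XOR-ing pile 1 (size 88): 0 XOR 88 = 88
After XOR-ing pile 2 (size 15): 88 XOR 15 = 87
After XOR-ing pile 3 (size 18): 87 XOR 18 = 69
After XOR-ing pile 4 (size 43): 69 XOR 43 = 110
The Nim-value of this position is 110.

110


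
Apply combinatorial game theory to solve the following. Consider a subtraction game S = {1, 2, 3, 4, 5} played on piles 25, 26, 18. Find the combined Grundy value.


Subtraction set: {1, 2, 3, 4, 5}
For this subtraction set, G(n) = n mod 6 (period = max + 1 = 6).
Pile 1 (size 25): G(25) = 25 mod 6 = 1
Pile 2 (size 26): G(26) = 26 mod 6 = 2
Pile 3 (size 18): G(18) = 18 mod 6 = 0
Total Grundy value = XOR of all: 1 XOR 2 XOR 0 = 3

3


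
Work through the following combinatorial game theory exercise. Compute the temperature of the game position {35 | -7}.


The game is {35 | -7}, a switch {a | b} with numbers a > b.
Cooling {a | b} by t gives {a - t | b + t}, which stops being hot when a - t = b + t, i.e. at t = (a - b)/2. So the temperature of a switch is (a - b)/2.
Temperature = (Left option - Right option) / 2
= (35 - (-7)) / 2
= 42 / 2
= 21

21


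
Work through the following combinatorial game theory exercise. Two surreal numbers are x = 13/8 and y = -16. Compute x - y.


x = 13/8, y = -16
Converting to common denominator: 8
x = 13/8, y = -128/8
x - y = 13/8 - -16 = 141/8

141/8


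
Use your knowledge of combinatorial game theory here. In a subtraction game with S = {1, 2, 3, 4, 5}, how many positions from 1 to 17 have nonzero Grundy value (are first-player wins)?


Subtraction set S = {1, 2, 3, 4, 5}, so G(n) = n mod 6.
G(n) = 0 when n is a multiple of 6.
Multiples of 6 in [1, 17]: 2
N-positions (nonzero Grundy) = 17 - 2 = 15

15


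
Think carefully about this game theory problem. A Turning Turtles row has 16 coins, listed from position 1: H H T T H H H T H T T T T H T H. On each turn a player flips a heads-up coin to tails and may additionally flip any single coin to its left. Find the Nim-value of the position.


Coins: H H T T H H H T H T T T T H T H
Key fact: a single head at position k behaves exactly like a Nim heap of size k (turning it to T and optionally flipping a coin at j < k corresponds to moving the heap from k to j, or to 0), and heads combine as a disjunctive sum (two heads at the same place would cancel, matching j XOR j = 0). So the Nim-value is the XOR of the 1-indexed positions of the heads.
Face-up positions (1-indexed): [1, 2, 5, 6, 7, 9, 14, 16]
XOR 0 with 1: 0 XOR 1 = 1
XOR 1 with 2: 1 XOR 2 = 3
XOR 3 with 5: 3 XOR 5 = 6
XOR 6 with 6: 6 XOR 6 = 0
XOR 0 with 7: 0 XOR 7 = 7
XOR 7 with 9: 7 XOR 9 = 14
XOR 14 with 14: 14 XOR 14 = 0
XOR 0 with 16: 0 XOR 16 = 16
Nim-value = 16

16


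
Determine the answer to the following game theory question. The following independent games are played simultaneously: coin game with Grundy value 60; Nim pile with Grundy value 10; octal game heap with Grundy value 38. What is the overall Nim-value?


By the Sprague-Grundy theorem, the Grundy value of a sum of games is the XOR of individual Grundy values.
coin game: Grundy value = 60. Running XOR: 0 XOR 60 = 60
Nim pile: Grundy value = 10. Running XOR: 60 XOR 10 = 54
octal game heap: Grundy value = 38. Running XOR: 54 XOR 38 = 16
The combined Grundy value is 16.

16


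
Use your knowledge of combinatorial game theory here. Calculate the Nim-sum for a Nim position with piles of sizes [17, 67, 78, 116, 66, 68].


We need the XOR (exclusive or) of all pile sizes.
After XOR-ing pile 1 (size 17): 0 XOR 17 = 17
After XOR-ing pile 2 (size 67): 17 XOR 67 = 82
After XOR-ing pile 3 (size 78): 82 XOR 78 = 28
After XOR-ing pile 4 (size 116): 28 XOR 116 = 104
After XOR-ing pile 5 (size 66): 104 XOR 66 = 42
After XOR-ing pile 6 (size 68): 42 XOR 68 = 110
The Nim-value of this position is 110.

110


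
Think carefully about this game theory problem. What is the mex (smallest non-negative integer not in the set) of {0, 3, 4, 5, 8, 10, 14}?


Set = {0, 3, 4, 5, 8, 10, 14}
0 is in the set.
1 is NOT in the set. This is the mex.
mex = 1

1


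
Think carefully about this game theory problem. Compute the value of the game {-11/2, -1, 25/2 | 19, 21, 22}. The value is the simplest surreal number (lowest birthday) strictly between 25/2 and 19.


Left options: {-11/2, -1, 25/2}, max = 25/2
Right options: {19, 21, 22}, min = 19
All options are numbers and max(Left) < min(Right), so by the simplicity theorem the value is the simplest (earliest-born) number strictly between 25/2 and 19.
Integers 13 through 18 all lie strictly between 25/2 and 19.
Among integers, the simplest (lowest birthday = smallest |n|; 0 is born on day 0, +-n on day n) is 13.
No non-integer in the interval can be simpler: if x is a non-integer in the interval, then floor(x) or ceil(x) also lies in the interval (the interval contains an integer), and both are proper prefixes of x's sign expansion, i.e. born earlier. So the game value is 13.
Game value = 13

13


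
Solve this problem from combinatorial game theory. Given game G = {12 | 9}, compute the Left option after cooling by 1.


Original game: {12 | 9} (a switch {a | b} with a > b).
Cooling by t (for t below the temperature (a - b)/2 = 3/2) taxes each move by t: {a | b} cooled by t is {a - t | b + t}.
Cooling amount: t = 1
Cooled Left option: 12 - 1 = 11
Cooled Right option: 9 + 1 = 10
Cooled game: {11 | 10}
Left option = 11

11


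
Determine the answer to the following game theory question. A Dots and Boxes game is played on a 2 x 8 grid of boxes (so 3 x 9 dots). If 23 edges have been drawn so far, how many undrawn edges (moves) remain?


Grid: 2 x 8 boxes, i.e. 3 rows and 9 columns of dots.
Horizontal edges: (rows + 1) * cols = 3 * 8 = 24
Vertical edges: rows * (cols + 1) = 2 * 9 = 18
Total edges: 24 + 18 = 42
Edges drawn: 23
Remaining: 42 - 23 = 19

19


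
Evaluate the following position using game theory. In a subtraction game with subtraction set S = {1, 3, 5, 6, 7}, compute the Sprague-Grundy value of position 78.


The subtraction set is S = {1, 3, 5, 6, 7}.
G(k) = mex{ G(k - s) : s in S, s <= k }. We compute iteratively: G(0) = 0.
G(1) = mex({0}) = 1
G(2) = mex({1}) = 0
G(3) = mex({0}) = 1
G(4) = mex({1}) = 0
G(5) = mex({0}) = 1
G(6) = mex({0, 1}) = 2
G(7) = mex({0, 1, 2}) = 3
G(8) = mex({0, 1, 3}) = 2
G(9) = mex({0, 1, 2}) = 3
G(10) = mex({0, 1, 3}) = 2
G(11) = mex({0, 1, 2}) = 3
G(12) = mex({1, 2, 3}) = 0
G(13) = mex({0, 2, 3}) = 1
G(14) = mex({1, 2, 3}) = 0
G(15) = mex({0, 2, 3}) = 1
G(16) = mex({1, 2, 3}) = 0
G(17) = mex({0, 2, 3}) = 1
G(18) = mex({0, 1, 3}) = 2
Observe that G(12)..G(18) = 0, 1, 0, 1, 0, 1, 2 repeats G(0)..G(6) = 0, 1, 0, 1, 0, 1, 2.
For k >= max(S) = 7, G(k) is determined by the previous 7 values G(k-7)..G(k-1); a window of 7 consecutive values has recurred shifted by 12, so by induction G(k + 12) = G(k) for all k >= 0: the sequence is periodic from the start with period 12.
One period: G(0..11) = 0, 1, 0, 1, 0, 1, 2, 3, 2, 3, 2, 3.
78 mod 12 = 6, so G(78) = G(6) = 2.

2


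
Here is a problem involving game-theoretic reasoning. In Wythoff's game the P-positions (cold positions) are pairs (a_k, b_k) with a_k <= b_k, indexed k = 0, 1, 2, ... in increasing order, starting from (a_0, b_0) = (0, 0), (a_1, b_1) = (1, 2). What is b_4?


By Wythoff's theorem, a_k = floor(k * phi) and b_k = floor(k * phi^2) = a_k + k, where phi = (1 + sqrt(5))/2 is the golden ratio.
phi = (1 + sqrt(5))/2 = 1.618034
phi^2 = phi + 1 = 2.618034
k = 4
k * phi^2 = 4 * 2.618034 = 10.472136
b_4 = floor(k * phi^2) = 10 (check: a_4 + k = 6 + 4 = 10)

10


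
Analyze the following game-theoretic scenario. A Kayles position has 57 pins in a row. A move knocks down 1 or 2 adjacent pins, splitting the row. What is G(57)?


Kayles: a move removes 1 or 2 adjacent pins from a contiguous row.
Removing pins from a row of k leaves two independent rows (a, b) with a + b = k - 1 (one pin) or a + b = k - 2 (two pins); an end removal gives a = 0.
By Sprague-Grundy, G(k) = mex{ G(a) XOR G(b) } over all these splits. G(0) = 0.
G(1): splits (0,0):0^0=0 -> mex({0}) = 1
G(2): splits (0,1):0^1=1 (0,0):0^0=0 -> mex({0, 1}) = 2
G(3): splits (0,2):0^2=2 (1,1):1^1=0 (0,1):0^1=1 -> mex({0, 1, 2}) = 3
G(4): splits (0,3):0^3=3 (1,2):1^2=3 (0,2):0^2=2 (1,1):1^1=0 -> mex({0, 2, 3}) = 1
G(5): splits (0,4):0^1=1 (1,3):1^3=2 (2,2):2^2=0 (0,3):0^3=3 (1,2):1^2=3 -> mex({0, 1, 2, 3}) = 4
G(6) = mex({0, 1, 2, 4}) = 3
G(7) = mex({0, 1, 3, 4, 5}) = 2
G(8) = mex({0, 2, 3, 5, 6}) = 1
G(9) = mex({0, 1, 2, 3, 6, 7}) = 4
G(10) = mex({0, 1, 3, 4, 5, 7}) = 2
G(11) = mex({0, 1, 2, 3, 4, 5}) = 6
G(12) = mex({0, 1, 2, 3, 5, 6, 7}) = 4
G(13) = mex({0, 2, 3, 4, 6, 7}) = 1
G(14) = mex({0, 1, 4, 5, 6, 7}) = 2
G(15) = mex({0, 1, 2, 3, 4, 5, 6}) = 7
G(16) = mex({0, 2, 3, 5, 6, 7}) = 1
G(17) = mex({0, 1, 2, 3, 5, 6, 7}) = 4
G(18) = mex({0, 1, 2, 4, 5, 6}) = 3
G(19) = mex({0, 1, 3, 4, 5, 7}) = 2
G(20) = mex({0, 2, 3, 4, 5, 6, 7}) = 1
G(21) = mex({0, 1, 2, 3, 5, 6, 7}) = 4
G(22) = mex({0, 1, 2, 3, 4, 5, 7}) = 6
G(23) = mex({0, 1, 2, 3, 4, 5, 6}) = 7
G(24) = mex({0, 1, 2, 3, 5, 6, 7}) = 4
G(25) = mex({0, 2, 3, 4, 6, 7}) = 1
G(26) = mex({0, 1, 3, 4, 5, 6, 7}) = 2
G(27) = mex({0, 1, 2, 3, 4, 5, 6, 7}) = 8
G(28) = mex({0, 1, 2, 3, 4, 6, 7, 8}) = 5
G(29) = mex({0, 1, 2, 3, 5, 6, 7, 8, 9}) = 4
G(30) = mex({0, 1, 2, 3, 4, 5, 6, 9, 10}) = 7
G(31) = mex({0, 1, 3, 4, 5, 7, 10, 11}) = 2
G(32) = mex({0, 2, 3, 4, 5, 6, 7, 9, 11}) = 1
G(33) = mex({0, 1, 2, 3, 4, 5, 6, 7, 9, 12}) = 8
G(34) = mex({0, 1, 2, 3, 4, 5, 7, 8, 11, 12}) = 6
G(35) = mex({0, 1, 2, 3, 4, 5, 6, 8, 9, 10, 11}) = 7
G(36) = mex({0, 1, 2, 3, 5, 6, 7, 9, 10}) = 4
G(37) = mex({0, 2, 3, 4, 6, 7, 9, 10, 11, 12}) = 1
G(38) = mex({0, 1, 3, 4, 5, 6, 7, 9, 10, 11, 12}) = 2
G(39) = mex({0, 1, 2, 4, 5, 6, 7, 9, 10, 12, 14}) = 3
G(40) = mex({0, 2, 3, 4, 6, 7, 11, 12, 14}) = 1
G(41) = mex({0, 1, 2, 3, 5, 6, 7, 9, 10, 11, 12}) = 4
G(42) = mex({0, 1, 2, 3, 4, 5, 6, 9, 10}) = 7
G(43) = mex({0, 1, 3, 4, 5, 7, 9, 10, 12, 15}) = 2
G(44) = mex({0, 2, 3, 4, 5, 6, 7, 9, 10, 12, 15}) = 1
G(45) = mex({0, 1, 2, 3, 4, 5, 6, 7, 9, 10, 12, 14}) = 8
G(46) = mex({0, 1, 3, 4, 5, 7, 8, 11, 12, 14}) = 2
G(47) = mex({0, 1, 2, 3, 4, 5, 6, 8, 9, 10, 11, 12}) = 7
G(48) = mex({0, 1, 2, 3, 5, 6, 7, 9, 10}) = 4
G(49) = mex({0, 2, 3, 4, 6, 7, 9, 10, 11, 12, 15}) = 1
G(50) = mex({0, 1, 4, 5, 6, 7, 9, 11, 12, 14, 15}) = 2
G(51) = mex({0, 1, 2, 3, 4, 5, 6, 7, 9, 12, 14, 15}) = 8
G(52) = mex({0, 2, 3, 4, 5, 6, 7, 8, 11, 12, 15}) = 1
G(53) = mex({0, 1, 2, 3, 5, 6, 7, 8, 9, 10, 11, 12}) = 4
G(54) = mex({0, 1, 2, 3, 4, 5, 6, 9, 10}) = 7
G(55) = mex({0, 1, 3, 4, 5, 7, 9, 10, 11, 12}) = 2
G(56) = mex({0, 2, 3, 4, 5, 6, 7, 9, 10, 11, 12, 13, 14}) = 1
G(57) = mex({0, 1, 2, 3, 5, 6, 7, 9, 10, 12, 13, 14, 15}) = 4
Therefore G(57) = 4.

4


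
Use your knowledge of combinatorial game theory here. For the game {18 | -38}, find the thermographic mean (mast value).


Game = {18 | -38}, a switch {a | b} with numbers a > b.
Its thermograph has left wall a - t and right wall b + t, which meet at t = (a - b)/2, where both equal (a + b)/2. So the mast (mean value) is at (a + b)/2.
Mean = (18 + (-38))/2 = -20/2 = -10

-10


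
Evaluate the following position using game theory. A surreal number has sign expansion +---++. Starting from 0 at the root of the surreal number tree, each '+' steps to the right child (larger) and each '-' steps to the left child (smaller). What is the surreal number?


Sign expansion: +---++
Rule: track bounds (lo, hi), initially (-inf, +inf). On '+', the current value becomes lo and we move to the simplest number in (value, hi): value + 1 if hi = +inf, otherwise the midpoint (value + hi)/2. On '-', the current value becomes hi and we move to value - 1 if lo = -inf, otherwise the midpoint (lo + value)/2.
Start at 0.
Step 1: sign = +, move right. Bounds: (0, +inf). Value = 1
Step 2: sign = -, move left. Bounds: (0, 1). Value = 1/2
Step 3: sign = -, move left. Bounds: (0, 1/2). Value = 1/4
Step 4: sign = -, move left. Bounds: (0, 1/4). Value = 1/8
Step 5: sign = +, move right. Bounds: (1/8, 1/4). Value = 3/16
Step 6: sign = +, move right. Bounds: (3/16, 1/4). Value = 7/32
The surreal number with sign expansion +---++ is 7/32.

7/32
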